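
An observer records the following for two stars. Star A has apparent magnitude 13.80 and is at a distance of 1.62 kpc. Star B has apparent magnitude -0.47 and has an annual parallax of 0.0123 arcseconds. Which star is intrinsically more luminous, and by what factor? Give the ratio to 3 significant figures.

Star B is more luminous, by a factor of 1290.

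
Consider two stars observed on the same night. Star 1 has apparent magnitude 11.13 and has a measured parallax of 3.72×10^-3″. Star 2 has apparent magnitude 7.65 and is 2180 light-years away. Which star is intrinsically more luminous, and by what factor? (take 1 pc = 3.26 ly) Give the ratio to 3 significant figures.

Star 1: d = 1/p = 1/3.72×10^-3″ = 268.8 pc
Star 1: M = m − 5 log₁₀ d + 5 = 11.13 − 5·2.4295 + 5 = 3.983
Star 2: d = 2180 ly / 3.26 = 668.7 pc
Star 2: M = m − 5 log₁₀ d + 5 = 7.65 − 5·2.8252 + 5 = -1.476
ΔM = M_1 − M_2 = 3.983 − (-1.476) = 5.459; smaller M is more luminous → Star 2.
L ratio = 10^(0.4 |ΔM|) = 10^2.184 = 152.6

Star 2 is more luminous, by a factor of 153.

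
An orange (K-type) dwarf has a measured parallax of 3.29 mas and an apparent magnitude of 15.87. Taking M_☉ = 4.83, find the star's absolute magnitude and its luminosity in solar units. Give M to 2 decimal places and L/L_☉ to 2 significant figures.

M ≈ 8.46; L/L_☉ ≈ 0.035

d = 1/p = 1000/3.29 mas = 304.0 pc
M = m − 5 log₁₀ d + 5 = 15.87 − 5·2.4828 + 5 = 8.456
M − M_☉ = 8.456 − 4.83 = 3.626
L/L_☉ = 10^(−0.4 × 3.626) = 0.03545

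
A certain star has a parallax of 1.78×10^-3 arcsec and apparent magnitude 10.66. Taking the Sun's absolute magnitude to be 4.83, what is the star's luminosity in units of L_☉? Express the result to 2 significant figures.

L/L_☉ ≈ 15

d = 1/p = 1/1.78×10^-3″ = 561.8 pc
M = m − 5 log₁₀ d + 5 = 10.66 − 5·2.7496 + 5 = 1.912
M − M_☉ = 1.912 − 4.83 = -2.918
L/L_☉ = 10^(−0.4 × -2.918) = 14.69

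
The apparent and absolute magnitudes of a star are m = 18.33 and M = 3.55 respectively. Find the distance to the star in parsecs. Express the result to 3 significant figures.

d ≈ 9040 pc

μ = m − M = 14.780
m − M = 5 log₁₀ d − 5
log₁₀ d = (m − M)/5 + 1 = 3.9560
d = 10^3.9560 = 9036 pc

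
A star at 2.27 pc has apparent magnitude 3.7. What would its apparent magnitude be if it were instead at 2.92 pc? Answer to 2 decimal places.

m ≈ 4.25

Flux ∝ 1/d², so Δm = 5 log₁₀(d₂/d₁) = 5 log₁₀(2.92/2.27) = 0.547
m₂ = m₁ + Δm = 3.7 + (0.547) = 4.247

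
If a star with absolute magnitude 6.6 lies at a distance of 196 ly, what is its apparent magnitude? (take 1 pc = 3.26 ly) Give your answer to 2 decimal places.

d = 196 ly / 3.26 = 60.12 pc
m = M + 5 log₁₀ d − 5 = 6.6 + 5·1.7790 − 5 = 10.495

m ≈ 10.50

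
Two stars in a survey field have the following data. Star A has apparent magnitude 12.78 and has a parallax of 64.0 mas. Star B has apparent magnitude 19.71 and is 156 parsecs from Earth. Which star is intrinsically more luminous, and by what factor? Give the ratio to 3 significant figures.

Star A is more luminous, by a factor of 5.93.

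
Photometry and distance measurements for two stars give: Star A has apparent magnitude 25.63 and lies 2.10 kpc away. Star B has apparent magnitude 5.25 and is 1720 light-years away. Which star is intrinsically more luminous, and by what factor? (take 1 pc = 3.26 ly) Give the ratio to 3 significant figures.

Star A: d = 2.10 kpc = 2100 pc
Star A: M = m − 5 log₁₀ d + 5 = 25.63 − 5·3.3222 + 5 = 14.019
Star B: d = 1720 ly / 3.26 = 527.6 pc
Star B: M = m − 5 log₁₀ d + 5 = 5.25 − 5·2.7223 + 5 = -3.362
ΔM = M_A − M_B = 14.019 − (-3.362) = 17.380; smaller M is more luminous → Star B.
L ratio = 10^(0.4 |ΔM|) = 10^6.952 = 8.957×10^6

Star B is more luminous, by a factor of 8.96×10^6.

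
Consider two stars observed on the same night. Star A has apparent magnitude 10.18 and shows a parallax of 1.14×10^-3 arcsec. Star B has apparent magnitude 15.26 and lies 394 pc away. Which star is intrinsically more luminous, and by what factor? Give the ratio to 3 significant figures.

Star A is more luminous, by a factor of 534.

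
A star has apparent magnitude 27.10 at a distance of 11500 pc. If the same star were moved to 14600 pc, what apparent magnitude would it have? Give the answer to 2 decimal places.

m ≈ 27.62

Flux ∝ 1/d², so Δm = 5 log₁₀(d₂/d₁) = 5 log₁₀(14600/11500) = 0.518
m₂ = m₁ + Δm = 27.10 + (0.518) = 27.618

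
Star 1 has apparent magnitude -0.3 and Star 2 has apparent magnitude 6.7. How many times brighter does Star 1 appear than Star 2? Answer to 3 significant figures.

631

Δm = -0.3 − (6.7) = -7.0
Flux ratio = 10^(−0.4 Δm) = 10^(−0.4 × -7.0) = 10^2.800 = 631.0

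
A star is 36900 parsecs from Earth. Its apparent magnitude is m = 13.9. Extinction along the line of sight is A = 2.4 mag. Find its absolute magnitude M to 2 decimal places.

5 log₁₀(d/10 pc) = 5 log₁₀(36900) − 5 = 17.835
M = m − 5 log₁₀(d/10) − A = 13.9 − 17.835 − 2.4 = -6.335

M ≈ -6.34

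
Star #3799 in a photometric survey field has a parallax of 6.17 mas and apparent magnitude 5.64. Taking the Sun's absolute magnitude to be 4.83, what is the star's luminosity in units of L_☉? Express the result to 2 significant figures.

L/L_☉ ≈ 120

d = 1/p = 1000/6.17 mas = 162.1 pc
M = m − 5 log₁₀ d + 5 = 5.64 − 5·2.2097 + 5 = -0.409
M − M_☉ = -0.409 − 4.83 = -5.239
L/L_☉ = 10^(−0.4 × -5.239) = 124.6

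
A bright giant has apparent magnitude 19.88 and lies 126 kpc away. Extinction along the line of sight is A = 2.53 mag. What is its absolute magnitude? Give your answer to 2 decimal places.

d = 126 kpc = 126000 pc
5 log₁₀(d/10 pc) = 5 log₁₀(126000) − 5 = 20.502
M = m − 5 log₁₀(d/10) − A = 19.88 − 20.502 − 2.53 = -3.152

M ≈ -3.15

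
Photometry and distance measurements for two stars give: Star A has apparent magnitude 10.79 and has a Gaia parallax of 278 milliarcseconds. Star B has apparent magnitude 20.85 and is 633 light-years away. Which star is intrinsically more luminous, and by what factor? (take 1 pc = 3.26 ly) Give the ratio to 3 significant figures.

Star A is more luminous, by a factor of 3.63.

Star A: p = 278 mas = 0.278″ → d = 1/p = 3.597 pc
Star A: M = m − 5 log₁₀ d + 5 = 10.79 − 5·0.5560 + 5 = 13.010
Star B: d = 633 ly / 3.26 = 194.2 pc
Star B: M = m − 5 log₁₀ d + 5 = 20.85 − 5·2.2882 + 5 = 14.409
ΔM = M_A − M_B = 13.010 − (14.409) = -1.399; smaller M is more luminous → Star A.
L ratio = 10^(0.4 |ΔM|) = 10^0.560 = 3.627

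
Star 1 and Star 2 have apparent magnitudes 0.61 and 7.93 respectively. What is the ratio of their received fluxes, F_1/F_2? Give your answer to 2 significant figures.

Δm = 0.61 − (7.93) = -7.32
Flux ratio = 10^(−0.4 Δm) = 10^(−0.4 × -7.32) = 10^2.928 = 847.2

F_1/F_2 ≈ 850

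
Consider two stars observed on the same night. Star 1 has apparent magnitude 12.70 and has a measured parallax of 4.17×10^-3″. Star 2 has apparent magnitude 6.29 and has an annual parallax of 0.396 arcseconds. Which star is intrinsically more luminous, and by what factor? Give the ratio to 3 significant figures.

Star 1: d = 1/p = 1/4.17×10^-3″ = 239.8 pc
Star 1: M = m − 5 log₁₀ d + 5 = 12.70 − 5·2.3799 + 5 = 5.801
Star 2: d = 1/p = 1/0.396″ = 2.525 pc
Star 2: M = m − 5 log₁₀ d + 5 = 6.29 − 5·0.4023 + 5 = 9.278
ΔM = M_1 − M_2 = 5.801 − (9.278) = -3.478; smaller M is more luminous → Star 1.
L ratio = 10^(0.4 |ΔM|) = 10^1.391 = 24.61

Star 1 is more luminous, by a factor of 24.6.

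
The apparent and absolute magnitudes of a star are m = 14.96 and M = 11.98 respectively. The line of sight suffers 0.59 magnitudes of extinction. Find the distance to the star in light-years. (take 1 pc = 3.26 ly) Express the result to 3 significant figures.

m − M = 5 log₁₀(d/10 pc) + A  ⇒  14.96 − (11.98) − 0.59 = 5 log₁₀(d/10)
2.390 = 5 log₁₀(d/10)
log₁₀ d = (m − M − A)/5 + 1 = 1.4780
d = 10^1.4780 = 30.06 pc
= 98.00 ly

d ≈ 98.0 ly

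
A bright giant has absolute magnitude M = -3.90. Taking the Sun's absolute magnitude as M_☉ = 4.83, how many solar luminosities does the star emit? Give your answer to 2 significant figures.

M − M_☉ = -3.90 − 4.83 = -8.730
L/L_☉ = 10^(−0.4 (M − M_☉)) = 10^3.492 = 3105

L/L_☉ ≈ 3100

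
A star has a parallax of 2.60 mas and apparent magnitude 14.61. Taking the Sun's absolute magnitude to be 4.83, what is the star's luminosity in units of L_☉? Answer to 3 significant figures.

d = 1/p = 1000/2.60 mas = 384.6 pc
M = m − 5 log₁₀ d + 5 = 14.61 − 5·2.5850 + 5 = 6.685
M − M_☉ = 6.685 − 4.83 = 1.855
L/L_☉ = 10^(−0.4 × 1.855) = 0.1812

L/L_☉ ≈ 0.181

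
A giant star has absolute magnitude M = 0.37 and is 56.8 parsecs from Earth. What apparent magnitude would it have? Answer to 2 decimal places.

m ≈ 4.14

m = M + 5 log₁₀ d − 5 = 0.37 + 5·1.7543 − 5 = 4.142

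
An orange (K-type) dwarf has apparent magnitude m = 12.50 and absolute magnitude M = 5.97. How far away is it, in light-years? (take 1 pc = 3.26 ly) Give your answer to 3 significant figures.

d ≈ 660 ly

Distance modulus: m − M = 12.50 − (5.97) = 6.530
m − M = 5 log₁₀ d − 5
log₁₀ d = (m − M)/5 + 1 = 2.3060
d = 10^2.3060 = 202.3 pc
= 659.5 ly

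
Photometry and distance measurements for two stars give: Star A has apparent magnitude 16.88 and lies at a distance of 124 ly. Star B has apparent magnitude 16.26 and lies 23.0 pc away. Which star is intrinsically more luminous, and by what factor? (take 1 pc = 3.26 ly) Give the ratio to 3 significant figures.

Star A is more luminous, by a factor of 1.55.

Star A: d = 124 ly / 3.26 = 38.04 pc
Star A: M = m − 5 log₁₀ d + 5 = 16.88 − 5·1.5802 + 5 = 13.979
Star B: M = m − 5 log₁₀ d + 5 = 16.26 − 5·1.3617 + 5 = 14.451
ΔM = M_A − M_B = 13.979 − (14.451) = -0.472; smaller M is more luminous → Star A.
L ratio = 10^(0.4 |ΔM|) = 10^0.189 = 1.545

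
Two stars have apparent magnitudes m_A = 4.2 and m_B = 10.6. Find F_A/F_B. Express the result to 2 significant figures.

F_A/F_B ≈ 360

Δm = 4.2 − (10.6) = -6.4
Flux ratio = 10^(−0.4 Δm) = 10^(−0.4 × -6.4) = 10^2.560 = 363.1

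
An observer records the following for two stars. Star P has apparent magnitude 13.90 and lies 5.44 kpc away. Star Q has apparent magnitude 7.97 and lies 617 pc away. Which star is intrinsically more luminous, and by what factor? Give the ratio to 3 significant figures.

Star P: d = 5.44 kpc = 5440 pc
Star P: M = m − 5 log₁₀ d + 5 = 13.90 − 5·3.7356 + 5 = 0.222
Star Q: M = m − 5 log₁₀ d + 5 = 7.97 − 5·2.7903 + 5 = -0.981
ΔM = M_P − M_Q = 0.222 − (-0.981) = 1.203; smaller M is more luminous → Star Q.
L ratio = 10^(0.4 |ΔM|) = 10^0.481 = 3.030

Star Q is more luminous, by a factor of 3.03.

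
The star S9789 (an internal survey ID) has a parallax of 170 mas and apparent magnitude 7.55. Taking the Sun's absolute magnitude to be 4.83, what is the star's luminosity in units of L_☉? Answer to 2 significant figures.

L/L_☉ ≈ 0.028

d = 1/p = 1000/170 mas = 5.882 pc
M = m − 5 log₁₀ d + 5 = 7.55 − 5·0.7696 + 5 = 8.702
M − M_☉ = 8.702 − 4.83 = 3.872
L/L_☉ = 10^(−0.4 × 3.872) = 0.02826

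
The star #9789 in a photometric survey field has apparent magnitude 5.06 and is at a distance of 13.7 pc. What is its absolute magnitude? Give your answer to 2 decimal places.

M ≈ 4.38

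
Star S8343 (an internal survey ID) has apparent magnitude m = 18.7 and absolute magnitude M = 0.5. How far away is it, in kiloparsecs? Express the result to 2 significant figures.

d ≈ 44 kpc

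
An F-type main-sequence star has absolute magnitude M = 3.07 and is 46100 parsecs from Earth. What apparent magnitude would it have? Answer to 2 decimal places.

m ≈ 21.39

m = M + 5 log₁₀ d − 5 = 3.07 + 5·4.6637 − 5 = 21.389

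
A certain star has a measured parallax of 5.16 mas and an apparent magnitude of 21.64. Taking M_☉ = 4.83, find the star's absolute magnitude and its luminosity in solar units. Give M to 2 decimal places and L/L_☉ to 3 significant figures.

d = 1/p = 1000/5.16 mas = 193.8 pc
M = m − 5 log₁₀ d + 5 = 21.64 − 5·2.2874 + 5 = 15.203
M − M_☉ = 15.203 − 4.83 = 10.373
L/L_☉ = 10^(−0.4 × 10.373) = 7.091×10^-5

M ≈ 15.20; L/L_☉ ≈ 7.09×10^-5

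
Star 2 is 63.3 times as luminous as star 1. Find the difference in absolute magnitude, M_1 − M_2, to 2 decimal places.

Pogson: ΔM = −2.5 log₁₀(ratio) = −2.5 log₁₀(63.3) = −2.5 × 1.8014 = -4.504
Star 2 is brighter so has the smaller magnitude: M_1 − M_2 is positive.

M_1 − M_2 ≈ 4.50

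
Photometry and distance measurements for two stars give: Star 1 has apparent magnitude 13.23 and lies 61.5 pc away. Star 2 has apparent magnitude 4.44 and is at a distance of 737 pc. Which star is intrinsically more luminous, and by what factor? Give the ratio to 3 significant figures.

Star 2 is more luminous, by a factor of 471000.

Star 1: M = m − 5 log₁₀ d + 5 = 13.23 − 5·1.7889 + 5 = 9.286
Star 2: M = m − 5 log₁₀ d + 5 = 4.44 − 5·2.8675 + 5 = -4.897
ΔM = M_1 − M_2 = 9.286 − (-4.897) = 14.183; smaller M is more luminous → Star 2.
L ratio = 10^(0.4 |ΔM|) = 10^5.673 = 471200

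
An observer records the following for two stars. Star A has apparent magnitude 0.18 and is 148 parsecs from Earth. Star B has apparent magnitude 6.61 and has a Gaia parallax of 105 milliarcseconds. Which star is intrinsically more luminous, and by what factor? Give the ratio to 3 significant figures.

Star A: M = m − 5 log₁₀ d + 5 = 0.18 − 5·2.1703 + 5 = -5.671
Star B: p = 105 mas = 0.105″ → d = 1/p = 9.524 pc
Star B: M = m − 5 log₁₀ d + 5 = 6.61 − 5·0.9788 + 5 = 6.716
ΔM = M_A − M_B = -5.671 − (6.716) = -12.387; smaller M is more luminous → Star A.
L ratio = 10^(0.4 |ΔM|) = 10^4.955 = 90140

Star A is more luminous, by a factor of 90100.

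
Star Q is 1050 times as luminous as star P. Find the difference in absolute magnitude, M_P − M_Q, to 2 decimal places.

M_P − M_Q ≈ 7.55

Pogson: ΔM = −2.5 log₁₀(ratio) = −2.5 log₁₀(1050) = −2.5 × 3.0212 = -7.553
Star Q is brighter so has the smaller magnitude: M_P − M_Q is positive.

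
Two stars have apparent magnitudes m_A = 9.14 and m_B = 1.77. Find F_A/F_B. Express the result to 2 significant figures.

Δm = 9.14 − (1.77) = 7.37
Flux ratio = 10^(−0.4 Δm) = 10^(−0.4 × 7.37) = 10^-2.948 = 1.127×10^-3

F_A/F_B ≈ 1.1×10^-3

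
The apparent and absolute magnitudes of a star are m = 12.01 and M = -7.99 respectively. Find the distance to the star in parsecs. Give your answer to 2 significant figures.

Distance modulus: m − M = 12.01 − (-7.99) = 20.000
m − M = 5 log₁₀ d − 5
log₁₀ d = (m − M)/5 + 1 = 5.0000
d = 10^5.0000 = 100000 pc

d ≈ 100000 pc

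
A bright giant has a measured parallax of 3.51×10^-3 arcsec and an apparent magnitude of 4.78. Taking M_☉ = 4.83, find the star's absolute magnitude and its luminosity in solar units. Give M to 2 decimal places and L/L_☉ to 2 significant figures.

d = 1/p = 1/3.51×10^-3″ = 284.9 pc
M = m − 5 log₁₀ d + 5 = 4.78 − 5·2.4547 + 5 = -2.493
M − M_☉ = -2.493 − 4.83 = -7.323
L/L_☉ = 10^(−0.4 × -7.323) = 849.9

M ≈ -2.49; L/L_☉ ≈ 850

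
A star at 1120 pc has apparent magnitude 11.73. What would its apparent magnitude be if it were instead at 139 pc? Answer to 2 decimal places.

Flux ∝ 1/d², so Δm = 5 log₁₀(d₂/d₁) = 5 log₁₀(139/1120) = -4.531
m₂ = m₁ + Δm = 11.73 + (-4.531) = 7.199

m ≈ 7.20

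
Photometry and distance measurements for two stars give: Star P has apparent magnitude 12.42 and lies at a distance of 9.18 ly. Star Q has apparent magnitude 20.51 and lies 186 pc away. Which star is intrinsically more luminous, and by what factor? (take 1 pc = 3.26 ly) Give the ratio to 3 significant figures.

Star Q is more luminous, by a factor of 2.53.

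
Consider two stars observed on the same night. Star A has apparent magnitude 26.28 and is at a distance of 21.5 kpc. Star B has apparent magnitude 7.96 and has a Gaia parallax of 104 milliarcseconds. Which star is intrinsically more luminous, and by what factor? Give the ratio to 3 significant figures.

Star A: d = 21.5 kpc = 21500 pc
Star A: M = m − 5 log₁₀ d + 5 = 26.28 − 5·4.3324 + 5 = 9.618
Star B: p = 104 mas = 0.104″ → d = 1/p = 9.615 pc
Star B: M = m − 5 log₁₀ d + 5 = 7.96 − 5·0.9830 + 5 = 8.045
ΔM = M_A − M_B = 9.618 − (8.045) = 1.573; smaller M is more luminous → Star B.
L ratio = 10^(0.4 |ΔM|) = 10^0.629 = 4.257

Star B is more luminous, by a factor of 4.26.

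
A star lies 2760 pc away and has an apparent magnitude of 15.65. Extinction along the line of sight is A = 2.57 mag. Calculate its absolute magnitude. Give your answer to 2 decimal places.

M ≈ 0.88

5 log₁₀(d/10 pc) = 5 log₁₀(2760) − 5 = 12.205
M = m − 5 log₁₀(d/10) − A = 15.65 − 12.205 − 2.57 = 0.875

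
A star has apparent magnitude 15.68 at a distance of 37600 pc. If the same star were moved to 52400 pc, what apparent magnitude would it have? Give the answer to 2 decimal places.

Flux ∝ 1/d², so Δm = 5 log₁₀(d₂/d₁) = 5 log₁₀(52400/37600) = 0.721
m₂ = m₁ + Δm = 15.68 + (0.721) = 16.401

m ≈ 16.40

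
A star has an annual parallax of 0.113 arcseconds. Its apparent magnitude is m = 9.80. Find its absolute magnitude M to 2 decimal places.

M ≈ 10.07

d = 1/p = 1/0.113″ = 8.850 pc
5 log₁₀(d/10 pc) = 5 log₁₀(8.850) − 5 = -0.265
M = m − 5 log₁₀(d/10) = 9.80 + 0.265 = 10.065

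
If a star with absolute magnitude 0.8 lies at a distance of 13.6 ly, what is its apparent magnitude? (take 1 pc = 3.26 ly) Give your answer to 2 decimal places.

m ≈ -1.10

d = 13.6 ly / 3.26 = 4.172 pc
m = M + 5 log₁₀ d − 5 = 0.8 + 5·0.6203 − 5 = -1.098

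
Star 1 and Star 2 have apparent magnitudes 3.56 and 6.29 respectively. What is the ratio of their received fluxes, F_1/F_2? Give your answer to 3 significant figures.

Δm = 3.56 − (6.29) = -2.73
Flux ratio = 10^(−0.4 Δm) = 10^(−0.4 × -2.73) = 10^1.092 = 12.36

F_1/F_2 ≈ 12.4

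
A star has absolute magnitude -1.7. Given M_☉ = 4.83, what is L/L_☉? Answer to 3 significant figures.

L/L_☉ ≈ 409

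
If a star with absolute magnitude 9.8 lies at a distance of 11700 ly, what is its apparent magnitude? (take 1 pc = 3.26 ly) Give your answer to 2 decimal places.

m ≈ 22.57

d = 11700 ly / 3.26 = 3589 pc
m = M + 5 log₁₀ d − 5 = 9.8 + 5·3.5550 − 5 = 22.575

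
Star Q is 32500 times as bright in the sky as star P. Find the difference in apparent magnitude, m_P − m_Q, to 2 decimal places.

m_P − m_Q ≈ 11.28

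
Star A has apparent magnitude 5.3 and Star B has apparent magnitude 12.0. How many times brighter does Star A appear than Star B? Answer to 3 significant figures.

479

Δm = 5.3 − (12.0) = -6.7
Flux ratio = 10^(−0.4 Δm) = 10^(−0.4 × -6.7) = 10^2.680 = 478.6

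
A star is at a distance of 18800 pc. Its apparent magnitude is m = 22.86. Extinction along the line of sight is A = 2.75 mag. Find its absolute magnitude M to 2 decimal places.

5 log₁₀(d/10 pc) = 5 log₁₀(18800) − 5 = 16.371
M = m − 5 log₁₀(d/10) − A = 22.86 − 16.371 − 2.75 = 3.739

M ≈ 3.74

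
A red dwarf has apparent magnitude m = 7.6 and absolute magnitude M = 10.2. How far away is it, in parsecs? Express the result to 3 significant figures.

Distance modulus: m − M = 7.6 − (10.2) = -2.600
m − M = 5 log₁₀ d − 5
log₁₀ d = (m − M)/5 + 1 = 0.4800
d = 10^0.4800 = 3.020 pc

d ≈ 3.02 pc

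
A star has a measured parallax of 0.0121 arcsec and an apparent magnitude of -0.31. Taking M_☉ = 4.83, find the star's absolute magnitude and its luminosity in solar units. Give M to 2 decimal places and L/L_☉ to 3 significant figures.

M ≈ -4.90; L/L_☉ ≈ 7770

d = 1/p = 1/0.0121″ = 82.64 pc
M = m − 5 log₁₀ d + 5 = -0.31 − 5·1.9172 + 5 = -4.896
M − M_☉ = -4.896 − 4.83 = -9.726
L/L_☉ = 10^(−0.4 × -9.726) = 7770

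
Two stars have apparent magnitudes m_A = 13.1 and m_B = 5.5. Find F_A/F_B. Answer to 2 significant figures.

Δm = 13.1 − (5.5) = 7.6
Flux ratio = 10^(−0.4 Δm) = 10^(−0.4 × 7.6) = 10^-3.040 = 9.120×10^-4

F_A/F_B ≈ 9.1×10^-4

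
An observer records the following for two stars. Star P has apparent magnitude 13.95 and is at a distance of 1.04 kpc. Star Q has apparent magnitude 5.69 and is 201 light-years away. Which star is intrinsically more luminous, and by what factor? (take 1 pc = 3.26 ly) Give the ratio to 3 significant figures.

Star Q is more luminous, by a factor of 7.08.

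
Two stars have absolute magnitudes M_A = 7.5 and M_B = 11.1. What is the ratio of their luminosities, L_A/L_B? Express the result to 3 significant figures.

L_A/L_B ≈ 27.5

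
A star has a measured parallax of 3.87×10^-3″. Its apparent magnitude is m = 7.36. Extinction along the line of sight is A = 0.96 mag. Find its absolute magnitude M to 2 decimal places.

d = 1/p = 1/3.87×10^-3″ = 258.4 pc
5 log₁₀(d/10 pc) = 5 log₁₀(258.4) − 5 = 7.061
M = m − 5 log₁₀(d/10) − A = 7.36 − 7.061 − 0.96 = -0.661

M ≈ -0.66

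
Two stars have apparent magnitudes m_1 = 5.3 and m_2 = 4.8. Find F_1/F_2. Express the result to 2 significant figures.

F_1/F_2 ≈ 0.63

Magnitude difference = 0.5
Flux ratio = 10^(−0.4 Δm) = 10^(−0.4 × 0.5) = 10^-0.200 = 0.6310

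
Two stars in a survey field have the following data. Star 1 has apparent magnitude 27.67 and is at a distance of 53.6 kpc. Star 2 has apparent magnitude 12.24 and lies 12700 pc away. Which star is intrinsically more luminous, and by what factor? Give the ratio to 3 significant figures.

Star 1: d = 53.6 kpc = 53600 pc
Star 1: M = m − 5 log₁₀ d + 5 = 27.67 − 5·4.7292 + 5 = 9.024
Star 2: M = m − 5 log₁₀ d + 5 = 12.24 − 5·4.1038 + 5 = -3.279
ΔM = M_1 − M_2 = 9.024 − (-3.279) = 12.303; smaller M is more luminous → Star 2.
L ratio = 10^(0.4 |ΔM|) = 10^4.921 = 83420

Star 2 is more luminous, by a factor of 83400.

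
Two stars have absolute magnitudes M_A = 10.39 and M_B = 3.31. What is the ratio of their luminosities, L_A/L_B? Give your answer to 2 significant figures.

L_A/L_B ≈ 1.5×10^-3

ΔM = M_A − M_B = 7.08
L_A/L_B = 10^(−0.4 ΔM) = 10^-2.832 = 1.472×10^-3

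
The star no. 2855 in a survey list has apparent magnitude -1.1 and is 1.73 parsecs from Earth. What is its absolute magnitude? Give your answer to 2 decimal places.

5 log₁₀(d/10 pc) = 5 log₁₀(1.730) − 5 = -3.810
M = m − 5 log₁₀(d/10) = -1.1 + 3.810 = 2.710

M ≈ 2.71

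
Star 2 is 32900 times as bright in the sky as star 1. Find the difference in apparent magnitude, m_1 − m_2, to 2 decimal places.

Pogson: Δm = −2.5 log₁₀(ratio) = −2.5 log₁₀(32900) = −2.5 × 4.5172 = -11.293
Star 2 is brighter so has the smaller magnitude: m_1 − m_2 is positive.

m_1 − m_2 ≈ 11.29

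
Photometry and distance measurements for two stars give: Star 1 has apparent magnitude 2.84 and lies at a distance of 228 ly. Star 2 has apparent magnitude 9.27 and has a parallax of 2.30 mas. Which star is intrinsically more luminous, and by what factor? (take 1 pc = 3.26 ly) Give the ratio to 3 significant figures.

Star 1 is more luminous, by a factor of 9.66.

Star 1: d = 228 ly / 3.26 = 69.94 pc
Star 1: M = m − 5 log₁₀ d + 5 = 2.84 − 5·1.8447 + 5 = -1.384
Star 2: p = 2.30 mas = 2.30×10^-3″ → d = 1/p = 434.8 pc
Star 2: M = m − 5 log₁₀ d + 5 = 9.27 − 5·2.6383 + 5 = 1.079
ΔM = M_1 − M_2 = -1.384 − (1.079) = -2.462; smaller M is more luminous → Star 1.
L ratio = 10^(0.4 |ΔM|) = 10^0.985 = 9.658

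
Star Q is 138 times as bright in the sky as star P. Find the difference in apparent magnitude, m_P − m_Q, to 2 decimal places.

m_P − m_Q ≈ 5.35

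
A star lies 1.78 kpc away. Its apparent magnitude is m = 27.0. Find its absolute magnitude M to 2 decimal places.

M ≈ 15.75

d = 1.78 kpc = 1780 pc
5 log₁₀(d/10 pc) = 5 log₁₀(1780) − 5 = 11.252
M = m − 5 log₁₀(d/10) = 27.0 − 11.252 = 15.748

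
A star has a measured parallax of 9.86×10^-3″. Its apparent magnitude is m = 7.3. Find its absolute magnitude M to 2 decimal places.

d = 1/p = 1/9.86×10^-3″ = 101.4 pc
5 log₁₀(d/10 pc) = 5 log₁₀(101.4) − 5 = 5.031
M = m − 5 log₁₀(d/10) = 7.3 − 5.031 = 2.269

M ≈ 2.27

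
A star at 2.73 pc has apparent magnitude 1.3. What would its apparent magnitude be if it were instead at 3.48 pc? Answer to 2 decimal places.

m ≈ 1.83

Flux ∝ 1/d², so Δm = 5 log₁₀(d₂/d₁) = 5 log₁₀(3.48/2.73) = 0.527
m₂ = m₁ + Δm = 1.3 + (0.527) = 1.827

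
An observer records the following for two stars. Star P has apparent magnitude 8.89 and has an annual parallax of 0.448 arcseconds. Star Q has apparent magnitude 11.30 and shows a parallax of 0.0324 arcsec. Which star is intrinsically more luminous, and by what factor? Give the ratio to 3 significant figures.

Star Q is more luminous, by a factor of 20.8.

Star P: d = 1/p = 1/0.448″ = 2.232 pc
Star P: M = m − 5 log₁₀ d + 5 = 8.89 − 5·0.3487 + 5 = 12.146
Star Q: d = 1/p = 1/0.0324″ = 30.86 pc
Star Q: M = m − 5 log₁₀ d + 5 = 11.30 − 5·1.4895 + 5 = 8.853
ΔM = M_P − M_Q = 12.146 − (8.853) = 3.294; smaller M is more luminous → Star Q.
L ratio = 10^(0.4 |ΔM|) = 10^1.317 = 20.77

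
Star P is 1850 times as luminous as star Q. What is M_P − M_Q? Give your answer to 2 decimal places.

M_P − M_Q ≈ -8.17

Pogson: ΔM = −2.5 log₁₀(ratio) = −2.5 log₁₀(1850) = −2.5 × 3.2672 = -8.168
Star P is brighter, so it has the smaller magnitude: the difference is negative.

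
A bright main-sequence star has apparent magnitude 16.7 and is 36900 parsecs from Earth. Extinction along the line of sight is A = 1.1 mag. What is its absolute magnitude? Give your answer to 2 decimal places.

5 log₁₀(d/10 pc) = 5 log₁₀(36900) − 5 = 17.835
M = m − 5 log₁₀(d/10) − A = 16.7 − 17.835 − 1.1 = -2.235

M ≈ -2.24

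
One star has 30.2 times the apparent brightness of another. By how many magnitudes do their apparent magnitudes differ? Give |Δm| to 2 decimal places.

Pogson: Δm = −2.5 log₁₀(ratio) = −2.5 log₁₀(30.2) = −2.5 × 1.4800 = -3.700

|Δm| ≈ 3.70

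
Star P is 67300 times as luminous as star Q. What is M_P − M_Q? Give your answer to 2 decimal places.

M_P − M_Q ≈ -12.07

Pogson: ΔM = −2.5 log₁₀(ratio) = −2.5 log₁₀(67300) = −2.5 × 4.8280 = -12.070
Star P is brighter, so it has the smaller magnitude: the difference is negative.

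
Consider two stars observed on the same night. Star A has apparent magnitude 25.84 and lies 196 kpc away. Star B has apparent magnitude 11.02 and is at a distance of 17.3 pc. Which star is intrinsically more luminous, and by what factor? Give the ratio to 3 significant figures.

Star A: d = 196 kpc = 196000 pc
Star A: M = m − 5 log₁₀ d + 5 = 25.84 − 5·5.2923 + 5 = 4.379
Star B: M = m − 5 log₁₀ d + 5 = 11.02 − 5·1.2380 + 5 = 9.830
ΔM = M_A − M_B = 4.379 − (9.830) = -5.451; smaller M is more luminous → Star A.
L ratio = 10^(0.4 |ΔM|) = 10^2.180 = 151.5

Star A is more luminous, by a factor of 152.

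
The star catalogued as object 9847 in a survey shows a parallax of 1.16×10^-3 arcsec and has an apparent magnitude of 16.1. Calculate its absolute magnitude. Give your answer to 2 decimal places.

M ≈ 6.42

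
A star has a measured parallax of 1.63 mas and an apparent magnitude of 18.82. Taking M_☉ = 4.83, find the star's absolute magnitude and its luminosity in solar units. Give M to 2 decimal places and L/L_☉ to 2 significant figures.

M ≈ 9.88; L/L_☉ ≈ 9.5×10^-3

d = 1/p = 1000/1.63 mas = 613.5 pc
M = m − 5 log₁₀ d + 5 = 18.82 − 5·2.7878 + 5 = 9.881
M − M_☉ = 9.881 − 4.83 = 5.051
L/L_☉ = 10^(−0.4 × 5.051) = 9.542×10^-3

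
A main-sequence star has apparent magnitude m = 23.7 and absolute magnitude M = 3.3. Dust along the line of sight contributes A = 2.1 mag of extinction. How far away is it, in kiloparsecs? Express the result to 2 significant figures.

d ≈ 46 kpc

m − M = 5 log₁₀(d/10 pc) + A  ⇒  23.7 − (3.3) − 2.1 = 5 log₁₀(d/10)
18.300 = 5 log₁₀(d/10)
log₁₀ d = (m − M − A)/5 + 1 = 4.6600
d = 10^4.6600 = 45710 pc
= 45.71 kpc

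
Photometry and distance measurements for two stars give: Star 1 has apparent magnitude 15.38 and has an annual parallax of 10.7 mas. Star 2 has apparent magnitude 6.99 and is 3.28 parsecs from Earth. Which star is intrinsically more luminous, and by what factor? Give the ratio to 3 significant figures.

Star 1: p = 10.7 mas = 0.0107″ → d = 1/p = 93.46 pc
Star 1: M = m − 5 log₁₀ d + 5 = 15.38 − 5·1.9706 + 5 = 10.527
Star 2: M = m − 5 log₁₀ d + 5 = 6.99 − 5·0.5159 + 5 = 9.411
ΔM = M_1 − M_2 = 10.527 − (9.411) = 1.116; smaller M is more luminous → Star 2.
L ratio = 10^(0.4 |ΔM|) = 10^0.447 = 2.796

Star 2 is more luminous, by a factor of 2.80.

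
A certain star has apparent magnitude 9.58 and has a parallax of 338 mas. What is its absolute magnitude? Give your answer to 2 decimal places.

p = 338 mas = 0.338″ → d = 1/p = 2.959 pc
5 log₁₀(d/10 pc) = 5 log₁₀(2.959) − 5 = -2.645
M = m − 5 log₁₀(d/10) = 9.58 + 2.645 = 12.225

M ≈ 12.22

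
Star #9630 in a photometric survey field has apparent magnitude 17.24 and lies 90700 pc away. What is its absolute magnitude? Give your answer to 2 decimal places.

5 log₁₀(d/10 pc) = 5 log₁₀(90700) − 5 = 19.788
M = m − 5 log₁₀(d/10) = 17.24 − 19.788 = -2.548

M ≈ -2.55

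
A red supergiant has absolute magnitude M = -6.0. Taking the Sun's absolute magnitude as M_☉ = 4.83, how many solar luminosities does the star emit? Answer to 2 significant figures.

M − M_☉ = -6.0 − 4.83 = -10.830
L/L_☉ = 10^(−0.4 (M − M_☉)) = 10^4.332 = 21480

L/L_☉ ≈ 21000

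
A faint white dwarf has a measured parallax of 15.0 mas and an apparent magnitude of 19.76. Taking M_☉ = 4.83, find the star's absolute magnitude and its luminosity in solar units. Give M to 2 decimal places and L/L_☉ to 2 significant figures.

M ≈ 15.64; L/L_☉ ≈ 4.7×10^-5

d = 1/p = 1000/15.0 mas = 66.67 pc
M = m − 5 log₁₀ d + 5 = 19.76 − 5·1.8239 + 5 = 15.640
M − M_☉ = 15.640 − 4.83 = 10.810
L/L_☉ = 10^(−0.4 × 10.810) = 4.740×10^-5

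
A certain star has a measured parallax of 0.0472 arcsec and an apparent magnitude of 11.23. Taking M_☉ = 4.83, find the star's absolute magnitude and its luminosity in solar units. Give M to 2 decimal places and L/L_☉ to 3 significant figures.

M ≈ 9.60; L/L_☉ ≈ 0.0124

d = 1/p = 1/0.0472″ = 21.19 pc
M = m − 5 log₁₀ d + 5 = 11.23 − 5·1.3261 + 5 = 9.600
M − M_☉ = 9.600 − 4.83 = 4.770
L/L_☉ = 10^(−0.4 × 4.770) = 0.01236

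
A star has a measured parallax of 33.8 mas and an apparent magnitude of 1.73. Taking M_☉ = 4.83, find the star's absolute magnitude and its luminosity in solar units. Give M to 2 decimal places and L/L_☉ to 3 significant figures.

M ≈ -0.63; L/L_☉ ≈ 152

d = 1/p = 1000/33.8 mas = 29.59 pc
M = m − 5 log₁₀ d + 5 = 1.73 − 5·1.4711 + 5 = -0.625
M − M_☉ = -0.625 − 4.83 = -5.455
L/L_☉ = 10^(−0.4 × -5.455) = 152.1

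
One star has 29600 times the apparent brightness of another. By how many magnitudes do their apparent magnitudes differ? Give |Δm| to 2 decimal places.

Pogson: Δm = −2.5 log₁₀(ratio) = −2.5 log₁₀(29600) = −2.5 × 4.4713 = -11.178

|Δm| ≈ 11.18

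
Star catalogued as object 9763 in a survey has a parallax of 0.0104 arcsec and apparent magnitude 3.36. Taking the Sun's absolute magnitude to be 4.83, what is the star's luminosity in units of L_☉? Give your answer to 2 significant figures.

d = 1/p = 1/0.0104″ = 96.15 pc
M = m − 5 log₁₀ d + 5 = 3.36 − 5·1.9830 + 5 = -1.555
M − M_☉ = -1.555 − 4.83 = -6.385
L/L_☉ = 10^(−0.4 × -6.385) = 358.0

L/L_☉ ≈ 360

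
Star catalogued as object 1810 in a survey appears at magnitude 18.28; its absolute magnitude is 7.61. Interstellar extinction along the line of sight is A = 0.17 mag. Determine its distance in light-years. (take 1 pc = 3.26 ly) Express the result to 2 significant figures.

m − M = 5 log₁₀(d/10 pc) + A  ⇒  18.28 − (7.61) − 0.17 = 5 log₁₀(d/10)
10.500 = 5 log₁₀(d/10)
log₁₀ d = (m − M − A)/5 + 1 = 3.1000
d = 10^3.1000 = 1259 pc
= 4104 ly

d ≈ 4100 ly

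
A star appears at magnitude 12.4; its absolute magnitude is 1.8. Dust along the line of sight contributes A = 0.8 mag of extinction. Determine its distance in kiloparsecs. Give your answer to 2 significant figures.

d ≈ 0.91 kpc

m − M = 5 log₁₀(d/10 pc) + A  ⇒  12.4 − (1.8) − 0.8 = 5 log₁₀(d/10)
9.800 = 5 log₁₀(d/10)
log₁₀ d = (m − M − A)/5 + 1 = 2.9600
d = 10^2.9600 = 912.0 pc
= 0.9120 kpc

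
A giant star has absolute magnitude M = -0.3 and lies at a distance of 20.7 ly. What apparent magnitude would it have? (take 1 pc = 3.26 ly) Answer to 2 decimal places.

m ≈ -1.29

d = 20.7 ly / 3.26 = 6.350 pc
m = M + 5 log₁₀ d − 5 = -0.3 + 5·0.8028 − 5 = -1.286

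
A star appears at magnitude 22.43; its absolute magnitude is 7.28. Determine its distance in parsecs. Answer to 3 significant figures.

d ≈ 10700 pc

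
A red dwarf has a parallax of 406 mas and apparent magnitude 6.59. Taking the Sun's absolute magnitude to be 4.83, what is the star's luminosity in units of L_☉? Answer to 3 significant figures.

L/L_☉ ≈ 0.0120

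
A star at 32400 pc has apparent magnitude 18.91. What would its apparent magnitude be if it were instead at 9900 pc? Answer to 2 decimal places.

m ≈ 16.34

Flux ∝ 1/d², so Δm = 5 log₁₀(d₂/d₁) = 5 log₁₀(9900/32400) = -2.575
m₂ = m₁ + Δm = 18.91 + (-2.575) = 16.335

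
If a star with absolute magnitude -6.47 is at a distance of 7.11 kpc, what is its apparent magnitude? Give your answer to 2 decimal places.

m ≈ 7.79

d = 7.11 kpc = 7110 pc
m = M + 5 log₁₀ d − 5 = -6.47 + 5·3.8519 − 5 = 7.789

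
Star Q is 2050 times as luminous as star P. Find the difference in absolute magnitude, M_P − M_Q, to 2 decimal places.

Pogson: ΔM = −2.5 log₁₀(ratio) = −2.5 log₁₀(2050) = −2.5 × 3.3118 = -8.279
Star Q is brighter so has the smaller magnitude: M_P − M_Q is positive.

M_P − M_Q ≈ 8.28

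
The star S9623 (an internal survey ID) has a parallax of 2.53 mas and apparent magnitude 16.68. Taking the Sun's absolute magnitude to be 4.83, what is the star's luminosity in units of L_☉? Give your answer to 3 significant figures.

L/L_☉ ≈ 0.0284

d = 1/p = 1000/2.53 mas = 395.3 pc
M = m − 5 log₁₀ d + 5 = 16.68 − 5·2.5969 + 5 = 8.696
M − M_☉ = 8.696 − 4.83 = 3.866
L/L_☉ = 10^(−0.4 × 3.866) = 0.02843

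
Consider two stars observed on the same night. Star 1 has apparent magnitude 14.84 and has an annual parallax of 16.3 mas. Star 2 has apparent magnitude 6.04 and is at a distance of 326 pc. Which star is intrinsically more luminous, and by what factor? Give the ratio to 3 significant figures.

Star 1: p = 16.3 mas = 0.0163″ → d = 1/p = 61.35 pc
Star 1: M = m − 5 log₁₀ d + 5 = 14.84 − 5·1.7878 + 5 = 10.901
Star 2: M = m − 5 log₁₀ d + 5 = 6.04 − 5·2.5132 + 5 = -1.526
ΔM = M_1 − M_2 = 10.901 − (-1.526) = 12.427; smaller M is more luminous → Star 2.
L ratio = 10^(0.4 |ΔM|) = 10^4.971 = 93500

Star 2 is more luminous, by a factor of 93500.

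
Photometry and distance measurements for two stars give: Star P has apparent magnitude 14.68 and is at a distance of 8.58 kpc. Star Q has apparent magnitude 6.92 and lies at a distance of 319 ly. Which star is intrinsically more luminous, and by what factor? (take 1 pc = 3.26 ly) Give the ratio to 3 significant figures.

Star P: d = 8.58 kpc = 8580 pc
Star P: M = m − 5 log₁₀ d + 5 = 14.68 − 5·3.9335 + 5 = 0.013
Star Q: d = 319 ly / 3.26 = 97.85 pc
Star Q: M = m − 5 log₁₀ d + 5 = 6.92 − 5·1.9906 + 5 = 1.967
ΔM = M_P − M_Q = 0.013 − (1.967) = -1.955; smaller M is more luminous → Star P.
L ratio = 10^(0.4 |ΔM|) = 10^0.782 = 6.051

Star P is more luminous, by a factor of 6.05.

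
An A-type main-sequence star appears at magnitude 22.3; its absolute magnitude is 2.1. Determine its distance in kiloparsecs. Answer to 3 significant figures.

μ = m − M = 20.200
m − M = 5 log₁₀ d − 5
log₁₀ d = (m − M)/5 + 1 = 5.0400
d = 10^5.0400 = 109600 pc
= 109.6 kpc

d ≈ 110 kpc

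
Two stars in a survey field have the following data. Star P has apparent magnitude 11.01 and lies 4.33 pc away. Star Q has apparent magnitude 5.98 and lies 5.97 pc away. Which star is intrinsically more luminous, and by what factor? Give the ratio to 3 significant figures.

Star P: M = m − 5 log₁₀ d + 5 = 11.01 − 5·0.6365 + 5 = 12.828
Star Q: M = m − 5 log₁₀ d + 5 = 5.98 − 5·0.7760 + 5 = 7.100
ΔM = M_P − M_Q = 12.828 − (7.100) = 5.727; smaller M is more luminous → Star Q.
L ratio = 10^(0.4 |ΔM|) = 10^2.291 = 195.4

Star Q is more luminous, by a factor of 195.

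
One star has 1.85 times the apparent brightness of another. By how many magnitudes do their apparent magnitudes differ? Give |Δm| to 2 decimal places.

|Δm| ≈ 0.67

Pogson: Δm = −2.5 log₁₀(ratio) = −2.5 log₁₀(1.85) = −2.5 × 0.2672 = -0.668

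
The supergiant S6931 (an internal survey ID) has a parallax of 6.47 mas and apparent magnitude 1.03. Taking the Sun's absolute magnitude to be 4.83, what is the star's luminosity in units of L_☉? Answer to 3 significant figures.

L/L_☉ ≈ 7910

d = 1/p = 1000/6.47 mas = 154.6 pc
M = m − 5 log₁₀ d + 5 = 1.03 − 5·2.1891 + 5 = -4.915
M − M_☉ = -4.915 − 4.83 = -9.745
L/L_☉ = 10^(−0.4 × -9.745) = 7910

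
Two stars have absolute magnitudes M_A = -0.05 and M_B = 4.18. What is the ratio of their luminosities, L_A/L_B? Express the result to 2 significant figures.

L_A/L_B ≈ 49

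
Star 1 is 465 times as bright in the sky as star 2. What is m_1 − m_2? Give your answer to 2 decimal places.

Pogson: Δm = −2.5 log₁₀(ratio) = −2.5 log₁₀(465) = −2.5 × 2.6675 = -6.669
Star 1 is brighter, so it has the smaller magnitude: the difference is negative.

m_1 − m_2 ≈ -6.67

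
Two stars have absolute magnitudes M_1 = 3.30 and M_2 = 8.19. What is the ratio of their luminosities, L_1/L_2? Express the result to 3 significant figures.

L_1/L_2 ≈ 90.4

ΔM = M_1 − M_2 = -4.89
L_1/L_2 = 10^(−0.4 ΔM) = 10^1.956 = 90.36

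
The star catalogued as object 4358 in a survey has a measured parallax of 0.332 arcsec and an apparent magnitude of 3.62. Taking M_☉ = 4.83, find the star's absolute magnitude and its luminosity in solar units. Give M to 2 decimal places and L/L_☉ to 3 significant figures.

d = 1/p = 1/0.332″ = 3.012 pc
M = m − 5 log₁₀ d + 5 = 3.62 − 5·0.4789 + 5 = 6.226
M − M_☉ = 6.226 − 4.83 = 1.396
L/L_☉ = 10^(−0.4 × 1.396) = 0.2765

M ≈ 6.23; L/L_☉ ≈ 0.277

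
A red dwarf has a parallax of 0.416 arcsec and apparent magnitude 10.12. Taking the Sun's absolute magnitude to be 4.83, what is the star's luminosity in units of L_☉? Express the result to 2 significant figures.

L/L_☉ ≈ 4.4×10^-4

d = 1/p = 1/0.416″ = 2.404 pc
M = m − 5 log₁₀ d + 5 = 10.12 − 5·0.3809 + 5 = 13.215
M − M_☉ = 13.215 − 4.83 = 8.385
L/L_☉ = 10^(−0.4 × 8.385) = 4.424×10^-4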